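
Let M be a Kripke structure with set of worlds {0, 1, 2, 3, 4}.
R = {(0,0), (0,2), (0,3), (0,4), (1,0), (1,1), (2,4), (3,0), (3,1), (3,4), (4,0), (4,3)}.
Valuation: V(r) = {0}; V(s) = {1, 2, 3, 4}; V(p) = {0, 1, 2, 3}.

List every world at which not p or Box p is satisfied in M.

Let φ = not p or Box p. Evaluate φ at each world:
  0 (successors {0, 2, 3, 4}): φ is false.
  1 (successors {0, 1}): φ is true.
  2 (successors {4}): φ is false.
  3 (successors {0, 1, 4}): φ is false.
  4 (successors {0, 3}): φ is true.
For instance, at 0:
  At 0: not p is false, Box p is false, so not p or Box p is false.
    At 0: Box p requires p at every successor {0, 2, 3, 4}.
      p fails at 4, so Box p is false at 0.
Satisfying worlds: {1, 4}

1, 4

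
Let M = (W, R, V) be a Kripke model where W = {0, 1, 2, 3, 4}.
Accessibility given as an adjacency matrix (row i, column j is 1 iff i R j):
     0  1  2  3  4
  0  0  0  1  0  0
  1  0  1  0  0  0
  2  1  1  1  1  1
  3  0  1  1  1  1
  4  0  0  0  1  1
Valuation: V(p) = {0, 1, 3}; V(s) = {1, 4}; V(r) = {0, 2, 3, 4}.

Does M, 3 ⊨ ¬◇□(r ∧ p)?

Yes

Recall that □ψ holds at a world iff ψ holds at every accessible world, and ◇ψ holds iff ψ holds at some accessible world.
At 3: ◇□(r ∧ p) is false, so ¬◇□(r ∧ p) is true.
  At 3: ◇□(r ∧ p) requires □(r ∧ p) at some successor in {1, 2, 3, 4}.
    At 1: □(r ∧ p) is false.
    At 2: □(r ∧ p) is false.
    At 3: □(r ∧ p) is false.
    At 4: □(r ∧ p) is false.
  So ◇□(r ∧ p) is false at 3.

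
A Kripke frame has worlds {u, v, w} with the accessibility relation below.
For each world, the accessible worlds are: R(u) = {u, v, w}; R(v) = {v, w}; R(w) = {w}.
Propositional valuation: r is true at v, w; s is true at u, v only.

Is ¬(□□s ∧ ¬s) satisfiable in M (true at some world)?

Let φ = ¬(□□s ∧ ¬s). Evaluate φ at each world:
  u (successors {u, v, w}): φ is true.
  v (successors {v, w}): φ is true.
  w (successors {w}): φ is true.
Detail at u (witness):
  At u: □□s ∧ ¬s is false, so ¬(□□s ∧ ¬s) is true.
    At u: □□s is false, ¬s is false, so □□s ∧ ¬s is false.
      At u: □□s requires □s at every successor {u, v, w}.
        □s fails at u, so □□s is false at u.

Yes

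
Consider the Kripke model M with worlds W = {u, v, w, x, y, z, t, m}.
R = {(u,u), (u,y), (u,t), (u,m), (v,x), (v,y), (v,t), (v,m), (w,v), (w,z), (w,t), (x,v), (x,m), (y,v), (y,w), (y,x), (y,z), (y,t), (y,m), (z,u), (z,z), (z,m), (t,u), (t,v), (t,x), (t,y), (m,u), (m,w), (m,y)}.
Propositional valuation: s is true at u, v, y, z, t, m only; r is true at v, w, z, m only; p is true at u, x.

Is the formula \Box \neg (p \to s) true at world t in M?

No

Recall that \Box ψ holds at a world iff ψ holds at every accessible world, and \Diamond ψ holds iff ψ holds at some accessible world.
At t: \Box \neg (p \to s) requires \neg (p \to s) at every successor {u, v, x, y}.
  \neg (p \to s) fails at u, so \Box \neg (p \to s) is false at t.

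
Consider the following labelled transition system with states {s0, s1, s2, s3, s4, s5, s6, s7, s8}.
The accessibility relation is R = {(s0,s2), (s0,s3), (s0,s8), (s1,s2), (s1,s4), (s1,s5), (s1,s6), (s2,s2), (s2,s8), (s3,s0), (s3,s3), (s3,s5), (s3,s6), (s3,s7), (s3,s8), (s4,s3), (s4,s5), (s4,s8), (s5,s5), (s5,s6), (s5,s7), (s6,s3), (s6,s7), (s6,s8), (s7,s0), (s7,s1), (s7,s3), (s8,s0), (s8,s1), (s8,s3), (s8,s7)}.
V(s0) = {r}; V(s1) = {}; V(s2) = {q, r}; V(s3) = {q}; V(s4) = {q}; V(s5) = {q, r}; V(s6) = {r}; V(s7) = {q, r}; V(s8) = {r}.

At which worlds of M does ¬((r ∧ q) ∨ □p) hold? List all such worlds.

s0, s1, s3, s4, s6, s8

Recall that □ψ holds at a world iff ψ holds at every accessible world, and ◇ψ holds iff ψ holds at some accessible world.
Let φ = ¬((r ∧ q) ∨ □p). Evaluate φ at each world:
  s0 (successors {s2, s3, s8}): φ is true.
  s1 (successors {s2, s4, s5, s6}): φ is true.
  s2 (successors {s2, s8}): φ is false.
  s3 (successors {s0, s3, s5, s6, s7, s8}): φ is true.
  s4 (successors {s3, s5, s8}): φ is true.
  s5 (successors {s5, s6, s7}): φ is false.
  s6 (successors {s3, s7, s8}): φ is true.
  s7 (successors {s0, s1, s3}): φ is false.
  s8 (successors {s0, s1, s3, s7}): φ is true.
For instance, at s0:
  At s0: (r ∧ q) ∨ □p is false, so ¬((r ∧ q) ∨ □p) is true.
    At s0: r ∧ q is false, □p is false, so (r ∧ q) ∨ □p is false.
      At s0: □p requires p at every successor {s2, s3, s8}.
        p fails at s2, so □p is false at s0.
Satisfying worlds: {s0, s1, s3, s4, s6, s8}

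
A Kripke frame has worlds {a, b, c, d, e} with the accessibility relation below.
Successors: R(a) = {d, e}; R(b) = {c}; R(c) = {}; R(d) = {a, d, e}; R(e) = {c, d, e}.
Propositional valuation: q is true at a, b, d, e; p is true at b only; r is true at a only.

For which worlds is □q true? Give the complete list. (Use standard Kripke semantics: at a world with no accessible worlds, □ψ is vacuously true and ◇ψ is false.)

Let φ = □q. Evaluate φ at each world:
  a (successors {d, e}): φ is true.
  b (successors {c}): φ is false.
  c (successors ∅): φ is true.
  d (successors {a, d, e}): φ is true.
  e (successors {c, d, e}): φ is false.
For instance, at d:
  At d: □q requires q at every successor {a, d, e}.
    At a: q is true.
    At d: q is true.
    At e: q is true.
  So □q is true at d.
Satisfying worlds: {a, c, d}

a, c, d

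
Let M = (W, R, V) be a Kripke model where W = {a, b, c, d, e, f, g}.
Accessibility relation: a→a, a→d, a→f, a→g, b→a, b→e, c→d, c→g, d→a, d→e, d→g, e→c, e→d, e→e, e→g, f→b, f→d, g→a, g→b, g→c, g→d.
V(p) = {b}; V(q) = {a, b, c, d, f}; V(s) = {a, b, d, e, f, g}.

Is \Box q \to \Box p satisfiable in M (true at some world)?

Let φ = \Box q \to \Box p. Evaluate φ at each world:
  a (successors {a, d, f, g}): φ is true.
  b (successors {a, e}): φ is true.
  c (successors {d, g}): φ is true.
  d (successors {a, e, g}): φ is true.
  e (successors {c, d, e, g}): φ is true.
  f (successors {b, d}): φ is false.
  g (successors {a, b, c, d}): φ is false.
Detail at a (witness):
  At a: \Box q is false, \Box p is false, so \Box q \to \Box p is true.
    At a: \Box q requires q at every successor {a, d, f, g}.
      q fails at g, so \Box q is false at a.
    At a: \Box p requires p at every successor {a, d, f, g}.
      p fails at a, so \Box p is false at a.

Yes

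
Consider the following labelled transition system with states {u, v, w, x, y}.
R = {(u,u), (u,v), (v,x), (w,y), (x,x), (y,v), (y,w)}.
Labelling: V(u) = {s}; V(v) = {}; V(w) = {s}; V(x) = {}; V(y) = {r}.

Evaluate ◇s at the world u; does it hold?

Yes

At u: ◇s requires s at some successor in {u, v}.
  s holds at u, so ◇s is true at u.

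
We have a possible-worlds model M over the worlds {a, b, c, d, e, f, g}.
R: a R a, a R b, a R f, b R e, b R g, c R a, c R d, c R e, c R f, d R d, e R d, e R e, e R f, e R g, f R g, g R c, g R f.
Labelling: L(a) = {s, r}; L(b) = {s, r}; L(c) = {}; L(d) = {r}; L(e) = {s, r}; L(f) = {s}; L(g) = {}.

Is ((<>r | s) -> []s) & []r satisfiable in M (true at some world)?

Recall that []ψ holds at a world iff ψ holds at every accessible world, and <>ψ holds iff ψ holds at some accessible world.
Let φ = ((<>r | s) -> []s) & []r. Evaluate φ at each world:
  a (successors {a, b, f}): φ is false.
  b (successors {e, g}): φ is false.
  c (successors {a, d, e, f}): φ is false.
  d (successors {d}): φ is false.
  e (successors {d, e, f, g}): φ is false.
  f (successors {g}): φ is false.
  g (successors {c, f}): φ is false.
For instance, at b:
  At b: (<>r | s) -> []s is false, []r is false, so ((<>r | s) -> []s) & []r is false.
    At b: <>r | s is true, []s is false, so (<>r | s) -> []s is false.
      At b: <>r is true, s is true, so <>r | s is true.
      At b: []s requires s at every successor {e, g}.
        s fails at g, so []s is false at b.
    At b: []r requires r at every successor {e, g}.
      r fails at g, so []r is false at b.

No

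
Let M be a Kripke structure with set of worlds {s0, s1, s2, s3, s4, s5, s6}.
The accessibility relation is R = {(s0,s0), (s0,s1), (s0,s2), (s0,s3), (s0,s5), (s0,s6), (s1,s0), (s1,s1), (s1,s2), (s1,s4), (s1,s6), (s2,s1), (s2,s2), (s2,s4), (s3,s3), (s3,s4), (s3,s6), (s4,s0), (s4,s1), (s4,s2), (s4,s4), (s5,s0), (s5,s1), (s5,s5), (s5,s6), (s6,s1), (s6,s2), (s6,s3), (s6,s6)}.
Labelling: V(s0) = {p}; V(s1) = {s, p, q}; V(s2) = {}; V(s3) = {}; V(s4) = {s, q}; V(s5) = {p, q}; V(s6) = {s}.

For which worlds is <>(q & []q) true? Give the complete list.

Recall that []ψ holds at a world iff ψ holds at every accessible world, and <>ψ holds iff ψ holds at some accessible world.
Let φ = <>(q & []q). Evaluate φ at each world:
  s0 (successors {s0, s1, s2, s3, s5, s6}): φ is false.
  s1 (successors {s0, s1, s2, s4, s6}): φ is false.
  s2 (successors {s1, s2, s4}): φ is false.
  s3 (successors {s3, s4, s6}): φ is false.
  s4 (successors {s0, s1, s2, s4}): φ is false.
  s5 (successors {s0, s1, s5, s6}): φ is false.
  s6 (successors {s1, s2, s3, s6}): φ is false.
For instance, at s5:
  At s5: <>(q & []q) requires q & []q at some successor in {s0, s1, s5, s6}.
    At s0: q & []q is false.
    At s1: q & []q is false.
    At s5: q & []q is false.
    At s6: q & []q is false.
  So <>(q & []q) is false at s5.
Satisfying worlds: none.

none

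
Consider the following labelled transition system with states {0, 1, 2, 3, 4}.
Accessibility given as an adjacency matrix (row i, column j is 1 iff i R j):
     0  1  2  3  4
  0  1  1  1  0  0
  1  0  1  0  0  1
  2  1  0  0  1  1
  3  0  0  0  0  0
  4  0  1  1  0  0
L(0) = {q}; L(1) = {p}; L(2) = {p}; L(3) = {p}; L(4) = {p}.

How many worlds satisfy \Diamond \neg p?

Let φ = \Diamond \neg p. Evaluate φ at each world:
  0 (successors {0, 1, 2}): φ is true.
  1 (successors {1, 4}): φ is false.
  2 (successors {0, 3, 4}): φ is true.
  3 (successors ∅): φ is false.
  4 (successors {1, 2}): φ is false.
For instance, at 2:
  At 2: \Diamond \neg p requires \neg p at some successor in {0, 3, 4}.
    \neg p holds at 0, so \Diamond \neg p is true at 2.
Satisfying worlds: {0, 2}

2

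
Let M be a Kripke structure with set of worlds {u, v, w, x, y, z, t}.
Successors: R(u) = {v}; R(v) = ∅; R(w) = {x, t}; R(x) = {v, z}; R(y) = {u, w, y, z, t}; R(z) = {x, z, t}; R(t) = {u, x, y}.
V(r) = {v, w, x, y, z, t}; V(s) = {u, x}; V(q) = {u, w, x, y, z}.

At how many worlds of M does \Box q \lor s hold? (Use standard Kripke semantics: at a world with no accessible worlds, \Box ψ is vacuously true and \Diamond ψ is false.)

4

Let φ = \Box q \lor s. Evaluate φ at each world:
  u (successors {v}): φ is true.
  v (successors ∅): φ is true.
  w (successors {x, t}): φ is false.
  x (successors {v, z}): φ is true.
  y (successors {u, w, y, z, t}): φ is false.
  z (successors {x, z, t}): φ is false.
  t (successors {u, x, y}): φ is true.
For instance, at t:
  At t: \Box q is true, s is false, so \Box q \lor s is true.
    At t: \Box q requires q at every successor {u, x, y}.
      At u: q is true.
      At x: q is true.
      At y: q is true.
    So \Box q is true at t.
Satisfying worlds: {u, v, x, t}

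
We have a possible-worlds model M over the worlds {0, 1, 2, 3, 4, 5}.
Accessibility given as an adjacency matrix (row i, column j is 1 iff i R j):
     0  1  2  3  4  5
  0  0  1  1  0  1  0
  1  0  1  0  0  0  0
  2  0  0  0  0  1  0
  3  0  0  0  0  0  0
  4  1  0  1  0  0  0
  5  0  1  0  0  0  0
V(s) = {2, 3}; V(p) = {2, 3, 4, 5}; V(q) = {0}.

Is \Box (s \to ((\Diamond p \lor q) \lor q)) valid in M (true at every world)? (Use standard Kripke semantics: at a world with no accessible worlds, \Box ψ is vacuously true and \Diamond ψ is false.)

Let φ = \Box (s \to ((\Diamond p \lor q) \lor q)). Evaluate φ at each world:
  0 (successors {1, 2, 4}): φ is true.
  1 (successors {1}): φ is true.
  2 (successors {4}): φ is true.
  3 (successors ∅): φ is true.
  4 (successors {0, 2}): φ is true.
  5 (successors {1}): φ is true.
For instance, at 0:
  At 0: \Box (s \to ((\Diamond p \lor q) \lor q)) requires s \to ((\Diamond p \lor q) \lor q) at every successor {1, 2, 4}.
      At 1: s is false, (\Diamond p \lor q) \lor q is false, so s \to ((\Diamond p \lor q) \lor q) is true.
      At 2: s is true, (\Diamond p \lor q) \lor q is true, so s \to ((\Diamond p \lor q) \lor q) is true.
      At 4: s is false, (\Diamond p \lor q) \lor q is true, so s \to ((\Diamond p \lor q) \lor q) is true.
  So \Box (s \to ((\Diamond p \lor q) \lor q)) is true at 0.

Yes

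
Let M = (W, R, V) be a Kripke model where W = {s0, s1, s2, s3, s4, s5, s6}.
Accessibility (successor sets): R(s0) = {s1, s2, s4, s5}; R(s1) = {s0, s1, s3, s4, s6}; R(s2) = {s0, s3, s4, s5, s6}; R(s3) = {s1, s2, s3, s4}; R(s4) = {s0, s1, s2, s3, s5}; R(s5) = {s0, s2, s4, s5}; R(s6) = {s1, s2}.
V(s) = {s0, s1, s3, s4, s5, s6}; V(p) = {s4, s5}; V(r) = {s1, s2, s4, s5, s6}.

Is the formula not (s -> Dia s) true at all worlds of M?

Let φ = not (s -> Dia s). Evaluate φ at each world:
  s0 (successors {s1, s2, s4, s5}): φ is false.
  s1 (successors {s0, s1, s3, s4, s6}): φ is false.
  s2 (successors {s0, s3, s4, s5, s6}): φ is false.
  s3 (successors {s1, s2, s3, s4}): φ is false.
  s4 (successors {s0, s1, s2, s3, s5}): φ is false.
  s5 (successors {s0, s2, s4, s5}): φ is false.
  s6 (successors {s1, s2}): φ is false.
Detail at s0 (counterexample):
  At s0: s -> Dia s is true, so not (s -> Dia s) is false.
    At s0: s is true, Dia s is true, so s -> Dia s is true.
      At s0: Dia s requires s at some successor in {s1, s2, s4, s5}.
        s holds at s1, so Dia s is true at s0.

No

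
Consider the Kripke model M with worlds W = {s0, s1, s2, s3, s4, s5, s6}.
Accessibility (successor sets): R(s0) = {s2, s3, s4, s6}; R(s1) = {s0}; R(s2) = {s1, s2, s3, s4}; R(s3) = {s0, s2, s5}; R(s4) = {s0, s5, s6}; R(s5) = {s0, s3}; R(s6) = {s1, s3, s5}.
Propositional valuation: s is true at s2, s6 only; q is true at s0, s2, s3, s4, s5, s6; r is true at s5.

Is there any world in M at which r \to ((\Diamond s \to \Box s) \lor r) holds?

Yes

Let φ = r \to ((\Diamond s \to \Box s) \lor r). Evaluate φ at each world:
  s0 (successors {s2, s3, s4, s6}): φ is true.
  s1 (successors {s0}): φ is true.
  s2 (successors {s1, s2, s3, s4}): φ is true.
  s3 (successors {s0, s2, s5}): φ is true.
  s4 (successors {s0, s5, s6}): φ is true.
  s5 (successors {s0, s3}): φ is true.
  s6 (successors {s1, s3, s5}): φ is true.
Detail at s0 (witness):
  At s0: r is false, (\Diamond s \to \Box s) \lor r is false, so r \to ((\Diamond s \to \Box s) \lor r) is true.
    At s0: \Diamond s \to \Box s is false, r is false, so (\Diamond s \to \Box s) \lor r is false.
      At s0: \Diamond s is true, \Box s is false, so \Diamond s \to \Box s is false.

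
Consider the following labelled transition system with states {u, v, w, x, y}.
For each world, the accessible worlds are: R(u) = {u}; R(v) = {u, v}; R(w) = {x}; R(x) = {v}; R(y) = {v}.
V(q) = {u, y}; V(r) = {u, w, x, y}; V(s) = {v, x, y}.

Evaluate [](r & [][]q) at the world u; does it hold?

At u: [](r & [][]q) requires r & [][]q at every successor {u}.
    At u: r is true, [][]q is true, so r & [][]q is true.
      At u: [][]q requires []q at every successor {u}.
        At u: []q is true.
      So [][]q is true at u.
So [](r & [][]q) is true at u.

Yes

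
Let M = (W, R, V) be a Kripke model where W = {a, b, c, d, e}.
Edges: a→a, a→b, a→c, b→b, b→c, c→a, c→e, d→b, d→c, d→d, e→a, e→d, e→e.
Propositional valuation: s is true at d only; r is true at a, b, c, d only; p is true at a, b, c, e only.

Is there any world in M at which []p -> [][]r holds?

Yes

Let φ = []p -> [][]r. Evaluate φ at each world:
  a (successors {a, b, c}): φ is false.
  b (successors {b, c}): φ is false.
  c (successors {a, e}): φ is false.
  d (successors {b, c, d}): φ is true.
  e (successors {a, d, e}): φ is true.
Detail at d (witness):
  At d: []p is false, [][]r is false, so []p -> [][]r is true.
    At d: []p requires p at every successor {b, c, d}.
      p fails at d, so []p is false at d.
    At d: [][]r requires []r at every successor {b, c, d}.
      []r fails at c, so [][]r is false at d.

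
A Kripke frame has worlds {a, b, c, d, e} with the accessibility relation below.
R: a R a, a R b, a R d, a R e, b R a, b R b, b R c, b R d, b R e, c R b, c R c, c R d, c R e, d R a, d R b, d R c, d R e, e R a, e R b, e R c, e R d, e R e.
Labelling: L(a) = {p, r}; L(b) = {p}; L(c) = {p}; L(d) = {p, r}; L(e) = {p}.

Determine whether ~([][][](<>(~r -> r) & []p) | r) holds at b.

No

At b: [][][](<>(~r -> r) & []p) | r is true, so ~([][][](<>(~r -> r) & []p) | r) is false.
  At b: [][][](<>(~r -> r) & []p) is true, r is false, so [][][](<>(~r -> r) & []p) | r is true.
    At b: [][][](<>(~r -> r) & []p) requires [][](<>(~r -> r) & []p) at every successor {a, b, c, d, e}.
      At a: [][](<>(~r -> r) & []p) is true.
      At b: [][](<>(~r -> r) & []p) is true.
      At c: [][](<>(~r -> r) & []p) is true.
      At d: [][](<>(~r -> r) & []p) is true.
      At e: [][](<>(~r -> r) & []p) is true.
    So [][][](<>(~r -> r) & []p) is true at b.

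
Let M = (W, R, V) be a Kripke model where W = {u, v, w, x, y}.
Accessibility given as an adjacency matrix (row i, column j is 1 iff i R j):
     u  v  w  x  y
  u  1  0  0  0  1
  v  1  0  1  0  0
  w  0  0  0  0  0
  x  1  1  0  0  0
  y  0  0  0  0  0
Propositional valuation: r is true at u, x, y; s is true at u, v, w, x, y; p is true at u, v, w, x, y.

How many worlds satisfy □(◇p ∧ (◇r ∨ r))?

3

Let φ = □(◇p ∧ (◇r ∨ r)). Evaluate φ at each world:
  u (successors {u, y}): φ is false.
  v (successors {u, w}): φ is false.
  w (successors ∅): φ is true.
  x (successors {u, v}): φ is true.
  y (successors ∅): φ is true.
For instance, at x:
  At x: □(◇p ∧ (◇r ∨ r)) requires ◇p ∧ (◇r ∨ r) at every successor {u, v}.
      At u: ◇p is true, ◇r ∨ r is true, so ◇p ∧ (◇r ∨ r) is true.
      At v: ◇p is true, ◇r ∨ r is true, so ◇p ∧ (◇r ∨ r) is true.
  So □(◇p ∧ (◇r ∨ r)) is true at x.
Satisfying worlds: {w, x, y}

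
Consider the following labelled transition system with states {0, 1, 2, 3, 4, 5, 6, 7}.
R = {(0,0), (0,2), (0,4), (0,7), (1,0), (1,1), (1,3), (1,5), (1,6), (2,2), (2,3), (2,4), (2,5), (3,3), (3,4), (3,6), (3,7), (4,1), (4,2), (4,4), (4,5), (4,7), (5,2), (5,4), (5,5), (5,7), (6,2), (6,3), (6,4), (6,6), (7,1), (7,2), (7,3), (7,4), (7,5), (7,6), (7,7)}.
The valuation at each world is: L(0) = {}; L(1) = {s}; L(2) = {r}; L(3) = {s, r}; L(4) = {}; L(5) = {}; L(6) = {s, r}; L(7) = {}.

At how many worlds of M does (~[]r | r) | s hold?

Recall that []ψ holds at a world iff ψ holds at every accessible world, and <>ψ holds iff ψ holds at some accessible world.
Let φ = (~[]r | r) | s. Evaluate φ at each world:
  0 (successors {0, 2, 4, 7}): φ is true.
  1 (successors {0, 1, 3, 5, 6}): φ is true.
  2 (successors {2, 3, 4, 5}): φ is true.
  3 (successors {3, 4, 6, 7}): φ is true.
  4 (successors {1, 2, 4, 5, 7}): φ is true.
  5 (successors {2, 4, 5, 7}): φ is true.
  6 (successors {2, 3, 4, 6}): φ is true.
  7 (successors {1, 2, 3, 4, 5, 6, 7}): φ is true.
For instance, at 3:
  At 3: ~[]r | r is true, s is true, so (~[]r | r) | s is true.
    At 3: ~[]r is true, r is true, so ~[]r | r is true.
      At 3: []r is false, so ~[]r is true.
Satisfying worlds: {0, 1, 2, 3, 4, 5, 6, 7}

8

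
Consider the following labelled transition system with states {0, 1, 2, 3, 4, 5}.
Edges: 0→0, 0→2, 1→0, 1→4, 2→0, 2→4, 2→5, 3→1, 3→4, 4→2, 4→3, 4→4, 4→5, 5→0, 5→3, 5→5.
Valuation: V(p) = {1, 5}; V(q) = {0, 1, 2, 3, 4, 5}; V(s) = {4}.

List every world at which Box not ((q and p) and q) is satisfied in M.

0, 1

Let φ = Box not ((q and p) and q). Evaluate φ at each world:
  0 (successors {0, 2}): φ is true.
  1 (successors {0, 4}): φ is true.
  2 (successors {0, 4, 5}): φ is false.
  3 (successors {1, 4}): φ is false.
  4 (successors {2, 3, 4, 5}): φ is false.
  5 (successors {0, 3, 5}): φ is false.
For instance, at 2:
  At 2: Box not ((q and p) and q) requires not ((q and p) and q) at every successor {0, 4, 5}.
    not ((q and p) and q) fails at 5, so Box not ((q and p) and q) is false at 2.
Satisfying worlds: {0, 1}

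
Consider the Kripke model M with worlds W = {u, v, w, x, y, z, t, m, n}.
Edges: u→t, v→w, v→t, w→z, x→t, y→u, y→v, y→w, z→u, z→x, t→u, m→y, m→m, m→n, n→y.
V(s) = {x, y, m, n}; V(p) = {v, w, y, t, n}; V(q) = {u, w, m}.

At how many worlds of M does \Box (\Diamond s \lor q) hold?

Let φ = \Box (\Diamond s \lor q). Evaluate φ at each world:
  u (successors {t}): φ is false.
  v (successors {w, t}): φ is false.
  w (successors {z}): φ is true.
  x (successors {t}): φ is false.
  y (successors {u, v, w}): φ is false.
  z (successors {u, x}): φ is false.
  t (successors {u}): φ is true.
  m (successors {y, m, n}): φ is false.
  n (successors {y}): φ is false.
For instance, at m:
  At m: \Box (\Diamond s \lor q) requires \Diamond s \lor q at every successor {y, m, n}.
    \Diamond s \lor q fails at y, so \Box (\Diamond s \lor q) is false at m.
      At y: \Diamond s is false, q is false, so \Diamond s \lor q is false.
Satisfying worlds: {w, t}

2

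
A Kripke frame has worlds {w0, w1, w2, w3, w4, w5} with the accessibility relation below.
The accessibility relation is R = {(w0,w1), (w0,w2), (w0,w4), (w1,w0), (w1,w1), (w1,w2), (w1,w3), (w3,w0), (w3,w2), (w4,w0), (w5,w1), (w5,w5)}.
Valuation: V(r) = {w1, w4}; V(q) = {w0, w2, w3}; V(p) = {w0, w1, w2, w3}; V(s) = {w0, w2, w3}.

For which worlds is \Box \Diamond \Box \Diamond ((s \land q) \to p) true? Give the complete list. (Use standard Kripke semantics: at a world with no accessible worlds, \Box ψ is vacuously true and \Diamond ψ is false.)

w2, w4, w5

Let φ = \Box \Diamond \Box \Diamond ((s \land q) \to p). Evaluate φ at each world:
  w0 (successors {w1, w2, w4}): φ is false.
  w1 (successors {w0, w1, w2, w3}): φ is false.
  w2 (successors ∅): φ is true.
  w3 (successors {w0, w2}): φ is false.
  w4 (successors {w0}): φ is true.
  w5 (successors {w1, w5}): φ is true.
For instance, at w4:
  At w4: \Box \Diamond \Box \Diamond ((s \land q) \to p) requires \Diamond \Box \Diamond ((s \land q) \to p) at every successor {w0}.
      At w0: \Diamond \Box \Diamond ((s \land q) \to p) requires \Box \Diamond ((s \land q) \to p) at some successor in {w1, w2, w4}.
        \Box \Diamond ((s \land q) \to p) holds at w2, so \Diamond \Box \Diamond ((s \land q) \to p) is true at w0.
  So \Box \Diamond \Box \Diamond ((s \land q) \to p) is true at w4.
Satisfying worlds: {w2, w4, w5}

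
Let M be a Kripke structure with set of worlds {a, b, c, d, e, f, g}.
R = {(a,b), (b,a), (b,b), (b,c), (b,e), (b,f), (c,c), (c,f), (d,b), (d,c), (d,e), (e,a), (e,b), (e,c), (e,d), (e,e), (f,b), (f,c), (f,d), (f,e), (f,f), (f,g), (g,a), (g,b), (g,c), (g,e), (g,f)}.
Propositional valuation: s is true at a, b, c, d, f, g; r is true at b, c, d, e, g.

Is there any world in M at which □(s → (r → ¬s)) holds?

Let φ = □(s → (r → ¬s)). Evaluate φ at each world:
  a (successors {b}): φ is false.
  b (successors {a, b, c, e, f}): φ is false.
  c (successors {c, f}): φ is false.
  d (successors {b, c, e}): φ is false.
  e (successors {a, b, c, d, e}): φ is false.
  f (successors {b, c, d, e, f, g}): φ is false.
  g (successors {a, b, c, e, f}): φ is false.
For instance, at g:
  At g: □(s → (r → ¬s)) requires s → (r → ¬s) at every successor {a, b, c, e, f}.
    s → (r → ¬s) fails at b, so □(s → (r → ¬s)) is false at g.

No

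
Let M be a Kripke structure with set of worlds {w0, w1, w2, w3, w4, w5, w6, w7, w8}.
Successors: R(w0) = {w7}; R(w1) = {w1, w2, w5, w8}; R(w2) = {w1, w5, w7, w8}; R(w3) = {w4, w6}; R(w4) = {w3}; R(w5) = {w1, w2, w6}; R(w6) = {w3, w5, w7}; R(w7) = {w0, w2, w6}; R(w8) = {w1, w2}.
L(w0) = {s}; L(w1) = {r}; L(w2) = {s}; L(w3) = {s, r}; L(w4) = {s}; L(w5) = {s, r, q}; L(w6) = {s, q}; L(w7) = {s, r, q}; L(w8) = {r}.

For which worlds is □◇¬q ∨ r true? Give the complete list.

Let φ = □◇¬q ∨ r. Evaluate φ at each world:
  w0 (successors {w7}): φ is true.
  w1 (successors {w1, w2, w5, w8}): φ is true.
  w2 (successors {w1, w5, w7, w8}): φ is true.
  w3 (successors {w4, w6}): φ is true.
  w4 (successors {w3}): φ is true.
  w5 (successors {w1, w2, w6}): φ is true.
  w6 (successors {w3, w5, w7}): φ is true.
  w7 (successors {w0, w2, w6}): φ is true.
  w8 (successors {w1, w2}): φ is true.
For instance, at w0:
  At w0: □◇¬q is true, r is false, so □◇¬q ∨ r is true.
    At w0: □◇¬q requires ◇¬q at every successor {w7}.
      At w7: ◇¬q is true.
    So □◇¬q is true at w0.
Satisfying worlds: {w0, w1, w2, w3, w4, w5, w6, w7, w8}

w0, w1, w2, w3, w4, w5, w6, w7, w8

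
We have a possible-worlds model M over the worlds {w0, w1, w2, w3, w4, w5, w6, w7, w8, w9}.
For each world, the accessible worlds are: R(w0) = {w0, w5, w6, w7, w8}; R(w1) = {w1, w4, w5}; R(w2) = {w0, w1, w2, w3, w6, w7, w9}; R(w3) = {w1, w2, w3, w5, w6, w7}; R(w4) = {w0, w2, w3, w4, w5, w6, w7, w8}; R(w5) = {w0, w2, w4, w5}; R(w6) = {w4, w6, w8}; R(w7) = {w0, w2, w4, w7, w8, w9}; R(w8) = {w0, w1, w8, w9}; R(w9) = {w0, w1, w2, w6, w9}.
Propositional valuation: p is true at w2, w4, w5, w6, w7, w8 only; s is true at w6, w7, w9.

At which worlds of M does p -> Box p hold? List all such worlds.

w0, w1, w3, w6, w9

Let φ = p -> Box p. Evaluate φ at each world:
  w0 (successors {w0, w5, w6, w7, w8}): φ is true.
  w1 (successors {w1, w4, w5}): φ is true.
  w2 (successors {w0, w1, w2, w3, w6, w7, w9}): φ is false.
  w3 (successors {w1, w2, w3, w5, w6, w7}): φ is true.
  w4 (successors {w0, w2, w3, w4, w5, w6, w7, w8}): φ is false.
  w5 (successors {w0, w2, w4, w5}): φ is false.
  w6 (successors {w4, w6, w8}): φ is true.
  w7 (successors {w0, w2, w4, w7, w8, w9}): φ is false.
  w8 (successors {w0, w1, w8, w9}): φ is false.
  w9 (successors {w0, w1, w2, w6, w9}): φ is true.
For instance, at w5:
  At w5: p is true, Box p is false, so p -> Box p is false.
    At w5: Box p requires p at every successor {w0, w2, w4, w5}.
      p fails at w0, so Box p is false at w5.
Satisfying worlds: {w0, w1, w3, w6, w9}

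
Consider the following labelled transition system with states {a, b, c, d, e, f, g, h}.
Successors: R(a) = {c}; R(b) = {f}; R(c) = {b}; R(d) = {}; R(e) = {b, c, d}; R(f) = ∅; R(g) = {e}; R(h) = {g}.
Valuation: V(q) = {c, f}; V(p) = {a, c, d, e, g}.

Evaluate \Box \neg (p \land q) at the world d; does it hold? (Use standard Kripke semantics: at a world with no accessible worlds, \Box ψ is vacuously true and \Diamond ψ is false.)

Yes

At d: no accessible worlds, so \Box \neg (p \land q) holds vacuously.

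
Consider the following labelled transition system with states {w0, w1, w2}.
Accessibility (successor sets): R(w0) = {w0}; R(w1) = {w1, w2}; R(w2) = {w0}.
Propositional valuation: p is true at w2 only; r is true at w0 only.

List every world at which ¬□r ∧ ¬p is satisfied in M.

w1

Let φ = ¬□r ∧ ¬p. Evaluate φ at each world:
  w0 (successors {w0}): φ is false.
  w1 (successors {w1, w2}): φ is true.
  w2 (successors {w0}): φ is false.
For instance, at w2:
  At w2: ¬□r is false, ¬p is false, so ¬□r ∧ ¬p is false.
    At w2: □r is true, so ¬□r is false.
      At w2: □r requires r at every successor {w0}.
        At w0: r is true.
      So □r is true at w2.
Satisfying worlds: {w1}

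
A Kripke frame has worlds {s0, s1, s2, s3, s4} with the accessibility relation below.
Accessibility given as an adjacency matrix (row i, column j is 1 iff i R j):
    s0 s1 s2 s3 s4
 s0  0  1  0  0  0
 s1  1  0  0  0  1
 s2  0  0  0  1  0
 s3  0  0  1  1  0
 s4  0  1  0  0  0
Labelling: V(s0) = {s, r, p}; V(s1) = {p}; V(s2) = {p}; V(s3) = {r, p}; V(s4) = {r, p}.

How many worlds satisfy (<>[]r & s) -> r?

5

Recall that []ψ holds at a world iff ψ holds at every accessible world, and <>ψ holds iff ψ holds at some accessible world.
Let φ = (<>[]r & s) -> r. Evaluate φ at each world:
  s0 (successors {s1}): φ is true.
  s1 (successors {s0, s4}): φ is true.
  s2 (successors {s3}): φ is true.
  s3 (successors {s2, s3}): φ is true.
  s4 (successors {s1}): φ is true.
For instance, at s1:
  At s1: <>[]r & s is false, r is false, so (<>[]r & s) -> r is true.
    At s1: <>[]r is false, s is false, so <>[]r & s is false.
      At s1: <>[]r requires []r at some successor in {s0, s4}.
        At s0: []r is false.
        At s4: []r is false.
      So <>[]r is false at s1.
Satisfying worlds: {s0, s1, s2, s3, s4}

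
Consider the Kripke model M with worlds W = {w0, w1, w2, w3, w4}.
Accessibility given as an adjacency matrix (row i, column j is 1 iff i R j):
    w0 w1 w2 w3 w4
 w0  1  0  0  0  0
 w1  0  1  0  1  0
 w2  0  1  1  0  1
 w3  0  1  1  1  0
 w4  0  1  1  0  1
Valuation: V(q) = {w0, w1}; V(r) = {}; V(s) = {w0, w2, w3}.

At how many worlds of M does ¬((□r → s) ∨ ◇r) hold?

0

Let φ = ¬((□r → s) ∨ ◇r). Evaluate φ at each world:
  w0 (successors {w0}): φ is false.
  w1 (successors {w1, w3}): φ is false.
  w2 (successors {w1, w2, w4}): φ is false.
  w3 (successors {w1, w2, w3}): φ is false.
  w4 (successors {w1, w2, w4}): φ is false.
For instance, at w2:
  At w2: (□r → s) ∨ ◇r is true, so ¬((□r → s) ∨ ◇r) is false.
    At w2: □r → s is true, ◇r is false, so (□r → s) ∨ ◇r is true.
      At w2: □r is false, s is true, so □r → s is true.
      At w2: ◇r requires r at some successor in {w1, w2, w4}.
        At w1: r is false.
        At w2: r is false.
        At w4: r is false.
      So ◇r is false at w2.
Satisfying worlds: none.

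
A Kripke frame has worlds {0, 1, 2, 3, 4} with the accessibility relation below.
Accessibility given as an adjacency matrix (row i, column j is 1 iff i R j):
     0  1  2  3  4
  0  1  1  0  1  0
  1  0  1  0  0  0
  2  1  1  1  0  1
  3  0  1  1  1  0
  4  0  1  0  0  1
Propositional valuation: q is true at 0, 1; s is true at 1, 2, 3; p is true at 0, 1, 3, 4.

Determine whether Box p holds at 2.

No

At 2: Box p requires p at every successor {0, 1, 2, 4}.
  p fails at 2, so Box p is false at 2.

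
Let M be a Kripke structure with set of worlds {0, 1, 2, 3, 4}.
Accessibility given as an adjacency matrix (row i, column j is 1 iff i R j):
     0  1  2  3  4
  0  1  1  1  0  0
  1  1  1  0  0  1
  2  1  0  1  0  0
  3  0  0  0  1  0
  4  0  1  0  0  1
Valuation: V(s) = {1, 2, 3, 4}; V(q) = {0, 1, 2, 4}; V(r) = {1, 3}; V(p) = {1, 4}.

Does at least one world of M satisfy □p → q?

Yes

Let φ = □p → q. Evaluate φ at each world:
  0 (successors {0, 1, 2}): φ is true.
  1 (successors {0, 1, 4}): φ is true.
  2 (successors {0, 2}): φ is true.
  3 (successors {3}): φ is true.
  4 (successors {1, 4}): φ is true.
Detail at 0 (witness):
  At 0: □p is false, q is true, so □p → q is true.
    At 0: □p requires p at every successor {0, 1, 2}.
      p fails at 0, so □p is false at 0.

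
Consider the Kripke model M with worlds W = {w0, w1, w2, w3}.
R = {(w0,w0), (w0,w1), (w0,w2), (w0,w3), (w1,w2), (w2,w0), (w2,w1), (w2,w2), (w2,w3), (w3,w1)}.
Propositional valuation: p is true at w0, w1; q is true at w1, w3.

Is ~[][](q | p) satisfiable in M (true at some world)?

Recall that []ψ holds at a world iff ψ holds at every accessible world, and <>ψ holds iff ψ holds at some accessible world.
Let φ = ~[][](q | p). Evaluate φ at each world:
  w0 (successors {w0, w1, w2, w3}): φ is true.
  w1 (successors {w2}): φ is true.
  w2 (successors {w0, w1, w2, w3}): φ is true.
  w3 (successors {w1}): φ is true.
Detail at w0 (witness):
  At w0: [][](q | p) is false, so ~[][](q | p) is true.
    At w0: [][](q | p) requires [](q | p) at every successor {w0, w1, w2, w3}.
      [](q | p) fails at w0, so [][](q | p) is false at w0.

Yes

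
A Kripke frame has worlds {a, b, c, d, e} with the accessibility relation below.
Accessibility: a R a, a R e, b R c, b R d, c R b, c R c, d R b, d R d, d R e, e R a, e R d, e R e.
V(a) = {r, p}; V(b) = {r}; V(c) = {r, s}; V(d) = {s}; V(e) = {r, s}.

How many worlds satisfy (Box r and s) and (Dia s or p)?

1

Let φ = (Box r and s) and (Dia s or p). Evaluate φ at each world:
  a (successors {a, e}): φ is false.
  b (successors {c, d}): φ is false.
  c (successors {b, c}): φ is true.
  d (successors {b, d, e}): φ is false.
  e (successors {a, d, e}): φ is false.
For instance, at b:
  At b: Box r and s is false, Dia s or p is true, so (Box r and s) and (Dia s or p) is false.
    At b: Box r is false, s is false, so Box r and s is false.
      At b: Box r requires r at every successor {c, d}.
        r fails at d, so Box r is false at b.
    At b: Dia s is true, p is false, so Dia s or p is true.
      At b: Dia s requires s at some successor in {c, d}.
        s holds at c, so Dia s is true at b.
Satisfying worlds: {c}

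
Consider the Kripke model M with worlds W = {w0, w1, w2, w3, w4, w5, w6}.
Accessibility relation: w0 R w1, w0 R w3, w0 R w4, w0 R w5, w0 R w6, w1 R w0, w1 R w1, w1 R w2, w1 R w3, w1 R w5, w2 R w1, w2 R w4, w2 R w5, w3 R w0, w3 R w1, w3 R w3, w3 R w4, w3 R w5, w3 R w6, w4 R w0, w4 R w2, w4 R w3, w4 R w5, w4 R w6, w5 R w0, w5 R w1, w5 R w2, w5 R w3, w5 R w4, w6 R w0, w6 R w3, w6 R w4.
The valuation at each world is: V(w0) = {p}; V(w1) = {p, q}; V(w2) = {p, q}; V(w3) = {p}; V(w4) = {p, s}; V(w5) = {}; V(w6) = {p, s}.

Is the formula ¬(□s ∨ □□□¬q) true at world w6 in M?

Recall that □ψ holds at a world iff ψ holds at every accessible world, and ◇ψ holds iff ψ holds at some accessible world.
At w6: □s ∨ □□□¬q is false, so ¬(□s ∨ □□□¬q) is true.
  At w6: □s is false, □□□¬q is false, so □s ∨ □□□¬q is false.
    At w6: □s requires s at every successor {w0, w3, w4}.
      s fails at w0, so □s is false at w6.
    At w6: □□□¬q requires □□¬q at every successor {w0, w3, w4}.
      □□¬q fails at w0, so □□□¬q is false at w6.

Yes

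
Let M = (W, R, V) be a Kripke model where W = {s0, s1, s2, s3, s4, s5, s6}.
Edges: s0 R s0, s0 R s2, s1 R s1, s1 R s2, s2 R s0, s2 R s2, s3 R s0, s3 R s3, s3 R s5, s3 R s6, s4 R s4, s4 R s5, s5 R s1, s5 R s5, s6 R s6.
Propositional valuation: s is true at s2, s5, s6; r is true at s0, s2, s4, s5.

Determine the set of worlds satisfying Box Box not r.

s6

Recall that Box ψ holds at a world iff ψ holds at every accessible world, and Dia ψ holds iff ψ holds at some accessible world.
Let φ = Box Box not r. Evaluate φ at each world:
  s0 (successors {s0, s2}): φ is false.
  s1 (successors {s1, s2}): φ is false.
  s2 (successors {s0, s2}): φ is false.
  s3 (successors {s0, s3, s5, s6}): φ is false.
  s4 (successors {s4, s5}): φ is false.
  s5 (successors {s1, s5}): φ is false.
  s6 (successors {s6}): φ is true.
For instance, at s4:
  At s4: Box Box not r requires Box not r at every successor {s4, s5}.
    Box not r fails at s4, so Box Box not r is false at s4.
      At s4: Box not r requires not r at every successor {s4, s5}.
        not r fails at s4, so Box not r is false at s4.
Satisfying worlds: {s6}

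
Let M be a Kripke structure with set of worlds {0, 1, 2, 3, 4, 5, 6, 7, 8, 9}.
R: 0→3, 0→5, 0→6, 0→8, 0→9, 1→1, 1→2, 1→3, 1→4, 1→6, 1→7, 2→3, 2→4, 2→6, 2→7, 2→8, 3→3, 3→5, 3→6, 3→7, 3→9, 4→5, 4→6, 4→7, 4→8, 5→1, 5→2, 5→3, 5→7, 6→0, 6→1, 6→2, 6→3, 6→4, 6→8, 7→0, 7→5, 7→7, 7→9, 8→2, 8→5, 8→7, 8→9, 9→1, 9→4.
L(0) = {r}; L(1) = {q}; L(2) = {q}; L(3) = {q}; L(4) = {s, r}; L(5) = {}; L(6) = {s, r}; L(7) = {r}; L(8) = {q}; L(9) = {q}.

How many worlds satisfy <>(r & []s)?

0

Recall that []ψ holds at a world iff ψ holds at every accessible world, and <>ψ holds iff ψ holds at some accessible world.
Let φ = <>(r & []s). Evaluate φ at each world:
  0 (successors {3, 5, 6, 8, 9}): φ is false.
  1 (successors {1, 2, 3, 4, 6, 7}): φ is false.
  2 (successors {3, 4, 6, 7, 8}): φ is false.
  3 (successors {3, 5, 6, 7, 9}): φ is false.
  4 (successors {5, 6, 7, 8}): φ is false.
  5 (successors {1, 2, 3, 7}): φ is false.
  6 (successors {0, 1, 2, 3, 4, 8}): φ is false.
  7 (successors {0, 5, 7, 9}): φ is false.
  8 (successors {2, 5, 7, 9}): φ is false.
  9 (successors {1, 4}): φ is false.
For instance, at 3:
  At 3: <>(r & []s) requires r & []s at some successor in {3, 5, 6, 7, 9}.
    At 3: r & []s is false.
    At 5: r & []s is false.
    At 6: r & []s is false.
    At 7: r & []s is false.
    At 9: r & []s is false.
  So <>(r & []s) is false at 3.
Satisfying worlds: none.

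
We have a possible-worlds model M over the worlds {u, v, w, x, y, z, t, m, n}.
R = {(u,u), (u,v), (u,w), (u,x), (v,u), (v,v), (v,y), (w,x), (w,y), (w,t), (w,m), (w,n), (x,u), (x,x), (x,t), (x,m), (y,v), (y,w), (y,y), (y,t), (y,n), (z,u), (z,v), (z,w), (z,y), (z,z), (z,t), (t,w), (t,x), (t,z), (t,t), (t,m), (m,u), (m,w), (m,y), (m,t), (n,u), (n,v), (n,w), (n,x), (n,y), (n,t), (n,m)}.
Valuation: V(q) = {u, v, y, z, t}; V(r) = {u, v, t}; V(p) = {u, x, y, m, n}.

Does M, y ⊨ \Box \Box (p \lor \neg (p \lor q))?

No

At y: \Box \Box (p \lor \neg (p \lor q)) requires \Box (p \lor \neg (p \lor q)) at every successor {v, w, y, t, n}.
  \Box (p \lor \neg (p \lor q)) fails at v, so \Box \Box (p \lor \neg (p \lor q)) is false at y.
    At v: \Box (p \lor \neg (p \lor q)) requires p \lor \neg (p \lor q) at every successor {u, v, y}.
      p \lor \neg (p \lor q) fails at v, so \Box (p \lor \neg (p \lor q)) is false at v.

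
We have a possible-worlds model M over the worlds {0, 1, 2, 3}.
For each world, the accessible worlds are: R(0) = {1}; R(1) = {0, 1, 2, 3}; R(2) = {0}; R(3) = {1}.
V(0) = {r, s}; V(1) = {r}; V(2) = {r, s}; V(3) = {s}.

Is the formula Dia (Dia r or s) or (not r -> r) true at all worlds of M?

Yes

Let φ = Dia (Dia r or s) or (not r -> r). Evaluate φ at each world:
  0 (successors {1}): φ is true.
  1 (successors {0, 1, 2, 3}): φ is true.
  2 (successors {0}): φ is true.
  3 (successors {1}): φ is true.
For instance, at 2:
  At 2: Dia (Dia r or s) is true, not r -> r is true, so Dia (Dia r or s) or (not r -> r) is true.
    At 2: Dia (Dia r or s) requires Dia r or s at some successor in {0}.
      Dia r or s holds at 0, so Dia (Dia r or s) is true at 2.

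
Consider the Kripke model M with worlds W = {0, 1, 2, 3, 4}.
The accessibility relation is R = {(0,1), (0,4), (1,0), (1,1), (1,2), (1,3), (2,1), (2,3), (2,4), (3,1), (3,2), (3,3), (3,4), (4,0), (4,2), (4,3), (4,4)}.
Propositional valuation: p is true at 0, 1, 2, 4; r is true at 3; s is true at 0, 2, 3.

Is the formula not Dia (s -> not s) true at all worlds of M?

Recall that Dia ψ holds at a world iff ψ holds at some accessible world.
Let φ = not Dia (s -> not s). Evaluate φ at each world:
  0 (successors {1, 4}): φ is false.
  1 (successors {0, 1, 2, 3}): φ is false.
  2 (successors {1, 3, 4}): φ is false.
  3 (successors {1, 2, 3, 4}): φ is false.
  4 (successors {0, 2, 3, 4}): φ is false.
Detail at 0 (counterexample):
  At 0: Dia (s -> not s) is true, so not Dia (s -> not s) is false.
    At 0: Dia (s -> not s) requires s -> not s at some successor in {1, 4}.
      s -> not s holds at 1, so Dia (s -> not s) is true at 0.

No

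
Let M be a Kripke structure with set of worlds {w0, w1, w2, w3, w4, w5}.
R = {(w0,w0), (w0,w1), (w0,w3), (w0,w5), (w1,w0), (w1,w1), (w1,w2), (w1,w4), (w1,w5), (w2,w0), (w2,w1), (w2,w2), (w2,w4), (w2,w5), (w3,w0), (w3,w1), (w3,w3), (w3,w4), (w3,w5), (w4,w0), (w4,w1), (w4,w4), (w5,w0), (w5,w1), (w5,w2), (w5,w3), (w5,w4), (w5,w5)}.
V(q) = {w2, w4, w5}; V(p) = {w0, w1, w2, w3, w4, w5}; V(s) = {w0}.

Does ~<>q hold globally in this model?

No

Let φ = ~<>q. Evaluate φ at each world:
  w0 (successors {w0, w1, w3, w5}): φ is false.
  w1 (successors {w0, w1, w2, w4, w5}): φ is false.
  w2 (successors {w0, w1, w2, w4, w5}): φ is false.
  w3 (successors {w0, w1, w3, w4, w5}): φ is false.
  w4 (successors {w0, w1, w4}): φ is false.
  w5 (successors {w0, w1, w2, w3, w4, w5}): φ is false.
Detail at w0 (counterexample):
  At w0: <>q is true, so ~<>q is false.
    At w0: <>q requires q at some successor in {w0, w1, w3, w5}.
      q holds at w5, so <>q is true at w0.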